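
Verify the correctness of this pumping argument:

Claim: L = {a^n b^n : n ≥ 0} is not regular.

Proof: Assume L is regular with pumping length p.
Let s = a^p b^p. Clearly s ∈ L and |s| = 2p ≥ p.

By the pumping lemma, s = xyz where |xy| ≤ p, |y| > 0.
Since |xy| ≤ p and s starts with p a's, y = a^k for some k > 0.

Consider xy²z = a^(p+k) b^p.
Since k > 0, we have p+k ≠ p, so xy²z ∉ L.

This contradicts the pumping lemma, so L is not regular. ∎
The proof is correct.

This proof is valid because:
1. The string s = a^p b^p is correctly in L
2. The decomposition analysis is correct: y must consist only of a's
3. The contradiction is valid: pumping increases a's but not b's
4. The conclusion follows logically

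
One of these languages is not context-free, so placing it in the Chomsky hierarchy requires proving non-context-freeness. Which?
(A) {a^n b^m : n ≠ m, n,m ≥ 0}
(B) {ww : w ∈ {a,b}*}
(B) {ww : w ∈ {a,b}*}

(B) {ww : w ∈ {a,b}*} requires the CFL pumping lemma.

- {a^n b^m : n ≠ m, n,m ≥ 0} is context-free (but not regular)
  • Can be shown non-regular with the regular pumping lemma
  • After pumping a's, we can make n = m

- {ww : w ∈ {a,b}*} is NOT context-free
  • Requires the CFL pumping lemma to prove
  • Cannot verify equality of two arbitrary substrings

The CFL pumping lemma is "stronger" in that it can prove non-membership
in the larger class of context-free languages.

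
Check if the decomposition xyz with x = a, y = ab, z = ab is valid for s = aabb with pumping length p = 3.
Violated: xyz = s

The decomposition x = a, y = ab, z = ab for s = aabb with p = 3
violates the constraint: xyz = s

xyz = 'a' + 'ab' + 'ab' = 'aabab' ≠ 'aabb' = s. The decomposition doesn't reconstruct s.

Pumping lemma constraints:
1. xyz = s (decomposition is valid)
2. |xy| ≤ p
3. |y| > 0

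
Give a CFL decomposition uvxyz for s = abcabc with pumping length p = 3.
u='ab', v='c', x='a', y='b', z='c'

For s = abcabc with pumping length p = 3:

One valid decomposition:
- u = 'ab'
- v = 'c'
- x = 'a'
- y = 'b'
- z = 'c'

Verification:
- uvxyz = 'ab' + 'c' + 'a' + 'b' + 'c' = abcabc ✓
- |vxy| = |'cab'| = 3 ≤ 3 ✓
- |vy| = |'cb'| = 2 > 0 ✓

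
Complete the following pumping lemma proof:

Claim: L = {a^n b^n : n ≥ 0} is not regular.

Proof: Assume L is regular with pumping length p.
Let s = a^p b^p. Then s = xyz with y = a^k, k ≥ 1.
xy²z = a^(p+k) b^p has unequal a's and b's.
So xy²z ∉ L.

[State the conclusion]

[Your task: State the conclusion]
This contradicts the pumping lemma for regular languages,
which guarantees xy^i z ∈ L for all i ≥ 0.

Since our assumption that L is regular leads to a contradiction,
we conclude that L = {a^n b^n : n ≥ 0} is NOT regular. ∎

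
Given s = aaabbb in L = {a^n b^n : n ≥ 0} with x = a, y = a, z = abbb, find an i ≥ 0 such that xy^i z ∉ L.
i = 2

xy²z = a · aa · abbb = aaaabbb; aaaabbb has 4 a's and 3 b's; 4 ≠ 3, so it is not in L.
(Other choices also work, e.g. i = 0, 3; only i = 1 is guaranteed to stay in L since xy¹z = s.)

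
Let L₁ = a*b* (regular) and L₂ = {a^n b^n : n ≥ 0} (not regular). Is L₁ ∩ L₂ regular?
No — L₁ ∩ L₂ is not regular.

Every string a^n b^n already lies in a*b*, so L₁ ∩ L₂ = {a^n b^n : n ≥ 0} = L₂ itself, which is the standard non-regular language (pump s = a^p b^p).

Note that the bare facts "L₁ regular, L₂ non-regular" do not settle the question by themselves: the closure of regular languages under ∪, ∩, complement and difference applies only when BOTH operands are regular. With a non-regular operand the result can come out regular or non-regular depending on the specific languages, so one has to work out L₁ ∩ L₂ for this particular pair, as above.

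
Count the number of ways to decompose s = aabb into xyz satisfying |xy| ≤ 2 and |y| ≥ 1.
3

For s = 'aabb' with pumping length p = 2:

Constraints: |xy| ≤ 2, |y| > 0

Valid decompositions (|xy| ≤ p, |y| ≥ 1):
  • x='', y='a', z='abb'
  • x='a', y='a', z='bb'
  • x='', y='aa', z='bb'

Total count: 3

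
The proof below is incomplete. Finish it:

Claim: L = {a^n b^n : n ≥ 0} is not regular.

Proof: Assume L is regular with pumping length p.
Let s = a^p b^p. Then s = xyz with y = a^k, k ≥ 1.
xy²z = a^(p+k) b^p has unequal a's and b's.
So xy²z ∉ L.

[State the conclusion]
This contradicts the pumping lemma for regular languages,
which guarantees xy^i z ∈ L for all i ≥ 0.

Since our assumption that L is regular leads to a contradiction,
we conclude that L = {a^n b^n : n ≥ 0} is NOT regular. ∎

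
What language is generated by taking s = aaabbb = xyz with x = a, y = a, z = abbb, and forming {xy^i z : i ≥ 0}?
{xy^i z : i ≥ 0} = {a^(2+i) b^3 : i ≥ 0} = {aabbb, aaabbb, aaaabbb, ...}

With x = a, y = a, z = abbb: Starting with aaabbb and pumping the second 'a', we get strings with 2+i a's followed by 3 b's for i = 0, 1, 2, ...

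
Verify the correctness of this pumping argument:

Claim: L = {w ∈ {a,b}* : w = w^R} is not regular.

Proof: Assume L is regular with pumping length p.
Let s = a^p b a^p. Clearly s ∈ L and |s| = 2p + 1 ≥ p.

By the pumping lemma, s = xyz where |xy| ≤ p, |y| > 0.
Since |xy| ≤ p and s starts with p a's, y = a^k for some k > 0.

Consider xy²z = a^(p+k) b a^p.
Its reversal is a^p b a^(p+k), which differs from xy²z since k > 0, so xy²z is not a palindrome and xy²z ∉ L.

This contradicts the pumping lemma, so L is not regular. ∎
The proof is correct.

This proof is valid because:
1. s = a^p b a^p is in L and is chosen in terms of p, so |s| ≥ p holds for every p
2. The decomposition analysis is correct: |xy| ≤ p forces y to lie inside the leading a's
3. The contradiction is valid: a^(p+k) b a^p has more a's before the b than after it, so it is not a palindrome
4. The conclusion follows logically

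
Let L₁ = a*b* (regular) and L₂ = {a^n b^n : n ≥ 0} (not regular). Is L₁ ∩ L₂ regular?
No — L₁ ∩ L₂ is not regular.

Every string a^n b^n already lies in a*b*, so L₁ ∩ L₂ = {a^n b^n : n ≥ 0} = L₂ itself, which is the standard non-regular language (pump s = a^p b^p).

Note that the bare facts "L₁ regular, L₂ non-regular" do not settle the question by themselves: the closure of regular languages under ∪, ∩, complement and difference applies only when BOTH operands are regular. With a non-regular operand the result can come out regular or non-regular depending on the specific languages, so one has to work out L₁ ∩ L₂ for this particular pair, as above.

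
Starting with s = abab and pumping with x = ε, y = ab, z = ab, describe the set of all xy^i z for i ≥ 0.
{xy^i z : i ≥ 0} = {(ab)^(i+1) : i ≥ 0} = {ab, abab, ababab, ...}

With x = ε, y = ab, z = ab: Pumping 'ab' gives strings of alternating a's and b's.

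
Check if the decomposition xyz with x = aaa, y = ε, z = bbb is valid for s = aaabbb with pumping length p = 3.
Violated: |y| > 0

The decomposition x = aaa, y = ε, z = bbb for s = aaabbb with p = 3
violates the constraint: |y| > 0

|y| = 0, but the pumping lemma requires |y| > 0 (y must be non-empty).

Pumping lemma constraints:
1. xyz = s (decomposition is valid)
2. |xy| ≤ p
3. |y| > 0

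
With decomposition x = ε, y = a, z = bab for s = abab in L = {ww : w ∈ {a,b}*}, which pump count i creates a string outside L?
i = 2

xy²z = ε · aa · bab = aabab; aabab has odd length 5, so it cannot be written as ww and is not in L.
(Other choices also work, e.g. i = 0, 3; only i = 1 is guaranteed to stay in L since xy¹z = s.)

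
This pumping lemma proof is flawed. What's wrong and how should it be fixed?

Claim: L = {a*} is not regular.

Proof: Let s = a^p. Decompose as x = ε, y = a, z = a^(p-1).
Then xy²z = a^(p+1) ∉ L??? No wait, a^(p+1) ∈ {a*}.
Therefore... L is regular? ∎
Error: The proof attempts to show a*  is not regular, but a* IS regular!

Correction: a* is a regular language (recognized by a simple DFA with one accepting state and self-loop on 'a'). The pumping lemma can only prove non-regularity, not regularity. For regular languages, pumping always works.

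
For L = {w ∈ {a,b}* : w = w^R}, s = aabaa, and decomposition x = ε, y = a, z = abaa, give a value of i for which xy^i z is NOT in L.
i = 2

xy²z = ε · aa · abaa = aaabaa; aaabaa reversed is aabaaa ≠ aaabaa, so it is not a palindrome and is not in L.
(Other choices also work, e.g. i = 0, 3; only i = 1 is guaranteed to stay in L since xy¹z = s.)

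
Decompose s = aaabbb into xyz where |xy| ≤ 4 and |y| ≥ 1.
x = 'a', y = 'aa', z = 'bbb'

For s = aaabbb and p = 4, one valid decomposition is:
- x = 'a' (length 1)
- y = 'aa' (length 2)
- z = 'bbb' (length 3)

Verification:
- xyz = 'a' + 'aa' + 'bbb' = aaabbb ✓
- |xy| = 3 ≤ 4 ✓
- |y| = 2 > 0 ✓

All pumping lemma constraints are satisfied.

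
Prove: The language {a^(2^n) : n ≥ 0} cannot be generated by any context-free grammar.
Assume for contradiction that L is context-free, and let p ≥ 1 be the pumping length given by the pumping lemma for CFLs.
Choose s = a^(2^p). Then s ∈ L and |s| = 2^p ≥ p.
By the CFL pumping lemma, s = uvxyz for some u, v, x, y, z with |vxy| ≤ p, |vy| ≥ 1, and uv^i xy^i z ∈ L for every i ≥ 0.
All symbols are a's, so only lengths matter: let k = |vy|, with 1 ≤ k ≤ |vxy| ≤ p < 2^p.

Take i = 2: |uv²xy²z| = 2^p + k, and 2^p < 2^p + k < 2^p + 2^p = 2^(p+1).
So the length lies strictly between consecutive powers of two and is not a power of 2; uv²xy²z ∉ L.

This contradicts the CFL pumping lemma, which requires uv^i xy^i z ∈ L for all i ≥ 0.
Hence L = {a^(2^n) : n ≥ 0} is not context-free. ∎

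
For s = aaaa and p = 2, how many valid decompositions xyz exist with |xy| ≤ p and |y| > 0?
3

For s = 'aaaa' with pumping length p = 2:

Constraints: |xy| ≤ 2, |y| > 0

Valid decompositions (|xy| ≤ p, |y| ≥ 1):
  • x='', y='a', z='aaa'
  • x='a', y='a', z='aa'
  • x='', y='aa', z='aa'

Total count: 3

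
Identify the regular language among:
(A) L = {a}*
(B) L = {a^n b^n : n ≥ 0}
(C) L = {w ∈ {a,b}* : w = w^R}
(A) {a}*

(A) L = {a}* is regular.

This can be recognized by a finite automaton (DFA/NFA).
Regular expressions like {a}* define regular languages.

The other choices are not regular:
- {w ∈ {a,b}* : w = w^R}: After pumping, the string is no longer symmetric
- {a^n b^n : n ≥ 0}: After pumping, the number of a's and b's become unequal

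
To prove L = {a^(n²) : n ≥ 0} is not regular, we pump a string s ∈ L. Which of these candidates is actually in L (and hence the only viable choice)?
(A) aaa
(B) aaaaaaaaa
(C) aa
(B) aaaaaaaaa

The pumping lemma is applied to a string s that lies in L, so first check membership of each option:
- (A) aaa has length 3, strictly between 1² = 1 and 2² = 4, so it is not in L ✗
- (B) aaaaaaaaa has length 9 = 3², a perfect square, so it is in L ✓
- (C) aa has length 2, strictly between 1² = 1 and 2² = 4, so it is not in L ✗

Only (B) aaaaaaaaa is in L, so it is the only candidate that could play the role of s.
(In a complete proof one picks s in terms of the pumping length p so that |s| ≥ p is guaranteed; a fixed string like aaaaaaaaa illustrates the shape of such an s.)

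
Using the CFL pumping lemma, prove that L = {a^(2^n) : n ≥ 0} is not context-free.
Assume for contradiction that L is context-free, and let p ≥ 1 be the pumping length given by the pumping lemma for CFLs.
Choose s = a^(2^p). Then s ∈ L and |s| = 2^p ≥ p.
By the CFL pumping lemma, s = uvxyz for some u, v, x, y, z with |vxy| ≤ p, |vy| ≥ 1, and uv^i xy^i z ∈ L for every i ≥ 0.
All symbols are a's, so only lengths matter: let k = |vy|, with 1 ≤ k ≤ |vxy| ≤ p < 2^p.

Take i = 2: |uv²xy²z| = 2^p + k, and 2^p < 2^p + k < 2^p + 2^p = 2^(p+1).
So the length lies strictly between consecutive powers of two and is not a power of 2; uv²xy²z ∉ L.

This contradicts the CFL pumping lemma, which requires uv^i xy^i z ∈ L for all i ≥ 0.
Hence L = {a^(2^n) : n ≥ 0} is not context-free. ∎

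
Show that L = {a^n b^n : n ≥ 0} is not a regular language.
Assume for contradiction that L is regular, and let p ≥ 1 be the pumping length given by the pumping lemma.
Choose s = a^p b^p. Then s ∈ L and |s| = 2p ≥ p.
By the pumping lemma, s = xyz for some x, y, z with |xy| ≤ p, |y| ≥ 1, and xy^i z ∈ L for every i ≥ 0.
Since |xy| ≤ p and the first p symbols of s are all a's, we must have y = a^k for some k with 1 ≤ k ≤ p.

Take i = 0: xy⁰z = a^(p − k) b^p.
This string has p − k a's but p b's, and p − k < p because k ≥ 1. So xy⁰z ∉ L.

This contradicts the pumping lemma, which requires xy^i z ∈ L for all i ≥ 0.
Hence L = {a^n b^n : n ≥ 0} is not regular. ∎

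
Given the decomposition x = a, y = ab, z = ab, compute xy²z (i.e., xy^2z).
aababab

Given x = 'a', y = 'ab', z = 'ab' and i = 2:

xy^2z = x + y·y·...·y (2 times) + z
       = 'a' + 'ab'^2 + 'ab'
       = 'a' + 'abab' + 'ab'
       = 'aababab'

The pumped string is 'aababab' with length 7.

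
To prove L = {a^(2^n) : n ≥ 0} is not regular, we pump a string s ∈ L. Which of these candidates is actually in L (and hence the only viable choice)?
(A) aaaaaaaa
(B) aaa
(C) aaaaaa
(A) aaaaaaaa

The pumping lemma is applied to a string s that lies in L, so first check membership of each option:
- (A) aaaaaaaa has length 8 = 2^3, so it is in L ✓
- (B) aaa has length 3, strictly between 2^1 = 2 and 2^2 = 4, so it is not in L ✗
- (C) aaaaaa has length 6, strictly between 2^2 = 4 and 2^3 = 8, so it is not in L ✗

Only (A) aaaaaaaa is in L, so it is the only candidate that could play the role of s.
(In a complete proof one picks s in terms of the pumping length p so that |s| ≥ p is guaranteed; a fixed string like aaaaaaaa illustrates the shape of such an s.)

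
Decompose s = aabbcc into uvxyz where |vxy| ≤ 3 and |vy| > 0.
u='aa', v='b', x='b', y='c', z='c'

For s = aabbcc with pumping length p = 3:

One valid decomposition:
- u = 'aa'
- v = 'b'
- x = 'b'
- y = 'c'
- z = 'c'

Verification:
- uvxyz = 'aa' + 'b' + 'b' + 'c' + 'c' = aabbcc ✓
- |vxy| = |'bbc'| = 3 ≤ 3 ✓
- |vy| = |'bc'| = 2 > 0 ✓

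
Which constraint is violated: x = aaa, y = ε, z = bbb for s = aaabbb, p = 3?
Violated: |y| > 0

The decomposition x = aaa, y = ε, z = bbb for s = aaabbb with p = 3
violates the constraint: |y| > 0

|y| = 0, but the pumping lemma requires |y| > 0 (y must be non-empty).

Pumping lemma constraints:
1. xyz = s (decomposition is valid)
2. |xy| ≤ p
3. |y| > 0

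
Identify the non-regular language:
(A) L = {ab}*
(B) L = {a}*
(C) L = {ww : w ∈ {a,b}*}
(C) {ww : w ∈ {a,b}*}

(C) L = {ww : w ∈ {a,b}*} is NOT regular.

The pumping lemma can be used to prove this:
After pumping, the two halves no longer match

The other languages are regular because they can be recognized by finite automata.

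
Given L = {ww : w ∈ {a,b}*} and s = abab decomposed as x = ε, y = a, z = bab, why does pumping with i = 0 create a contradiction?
xy⁰z = bab ∉ L

Pumping with i = 0 replaces y = a by y⁰ = ε:
- Original: s = xyz = abab; abab splits into halves ab · ab, which are equal, so it is in L (w = ab)
- Pumped: xy⁰z = ε · ε · bab = bab
- bab has odd length 3, so it cannot be written as ww and is not in L

The pumping lemma would require xy⁰z ∈ L, so this decomposition yields a contradiction.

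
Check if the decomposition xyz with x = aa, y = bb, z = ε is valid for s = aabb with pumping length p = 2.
Violated: |xy| ≤ p

The decomposition x = aa, y = bb, z = ε for s = aabb with p = 2
violates the constraint: |xy| ≤ p

|xy| = |aabb| = 4 > 2 = p. The decomposition puts too many characters in xy.

Pumping lemma constraints:
1. xyz = s (decomposition is valid)
2. |xy| ≤ p
3. |y| > 0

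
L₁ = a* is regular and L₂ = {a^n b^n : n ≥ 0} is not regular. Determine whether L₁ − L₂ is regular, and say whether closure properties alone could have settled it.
Yes — L₁ − L₂ is regular.

The only string of a* that lies in {a^n b^n} is ε, so L₁ − L₂ = a* − {ε} = a⁺ = aa*, which is regular.

Note that the bare facts "L₁ regular, L₂ non-regular" do not settle the question by themselves: the closure of regular languages under ∪, ∩, complement and difference applies only when BOTH operands are regular. With a non-regular operand the result can come out regular or non-regular depending on the specific languages, so one has to work out L₁ − L₂ for this particular pair, as above.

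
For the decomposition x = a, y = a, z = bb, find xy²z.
aaabb

Given x = 'a', y = 'a', z = 'bb' and i = 2:

xy^2z = x + y·y·...·y (2 times) + z
       = 'a' + 'a'^2 + 'bb'
       = 'a' + 'aa' + 'bb'
       = 'aaabb'

The pumped string is 'aaabb' with length 5.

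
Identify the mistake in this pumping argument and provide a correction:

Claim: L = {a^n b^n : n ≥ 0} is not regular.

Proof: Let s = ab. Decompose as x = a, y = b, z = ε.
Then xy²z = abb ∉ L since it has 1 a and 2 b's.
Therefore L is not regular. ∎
Error: The string s = ab might be shorter than the pumping length p.

Correction: Choose s = a^p b^p to ensure |s| ≥ p. Also, the decomposition is wrong: with |xy| ≤ p, y cannot include b's when s starts with p a's.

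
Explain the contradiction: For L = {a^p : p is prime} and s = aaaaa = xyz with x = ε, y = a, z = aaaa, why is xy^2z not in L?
xy²z = aaaaaa ∉ L

Pumping with i = 2 replaces y = a by y² = aa:
- Original: s = xyz = aaaaa; aaaaa has length 5, which is prime, so it is in L
- Pumped: xy²z = ε · aa · aaaa = aaaaaa
- aaaaaa has length 6 = 2 × 3, which is not prime, so it is not in L

The pumping lemma would require xy²z ∈ L, so this decomposition yields a contradiction.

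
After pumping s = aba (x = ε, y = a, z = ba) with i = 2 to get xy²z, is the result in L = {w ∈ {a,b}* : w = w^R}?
No

xy²z = ε · aa · ba = aaba.
aaba reversed is abaa ≠ aaba, so it is not a palindrome and is not in L.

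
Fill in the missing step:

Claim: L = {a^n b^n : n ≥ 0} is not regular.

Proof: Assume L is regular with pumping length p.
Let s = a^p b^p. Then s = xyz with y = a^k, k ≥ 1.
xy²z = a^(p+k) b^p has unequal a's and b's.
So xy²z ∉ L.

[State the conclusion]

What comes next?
This contradicts the pumping lemma for regular languages,
which guarantees xy^i z ∈ L for all i ≥ 0.

Since our assumption that L is regular leads to a contradiction,
we conclude that L = {a^n b^n : n ≥ 0} is NOT regular. ∎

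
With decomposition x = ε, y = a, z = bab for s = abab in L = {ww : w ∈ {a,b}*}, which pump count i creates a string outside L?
i = 3

xy³z = ε · aaa · bab = aaabab; aaabab has length 6; its halves are aaa and bab, which differ, so it is not in L.
(Other choices also work, e.g. i = 0, 2; only i = 1 is guaranteed to stay in L since xy¹z = s.)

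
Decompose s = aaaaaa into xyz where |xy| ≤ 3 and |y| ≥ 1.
x = '', y = 'a', z = 'aaaaa'

For s = aaaaaa and p = 3, one valid decomposition is:
- x = '' (length 0)
- y = 'a' (length 1)
- z = 'aaaaa' (length 5)

Verification:
- xyz = '' + 'a' + 'aaaaa' = aaaaaa ✓
- |xy| = 1 ≤ 3 ✓
- |y| = 1 > 0 ✓

All pumping lemma constraints are satisfied.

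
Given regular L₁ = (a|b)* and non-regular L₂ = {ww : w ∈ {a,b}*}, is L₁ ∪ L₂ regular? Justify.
Yes — L₁ ∪ L₂ is regular.

{ww} ⊆ (a|b)*, so L₁ ∪ L₂ = (a|b)*, which is regular.

Note that the bare facts "L₁ regular, L₂ non-regular" do not settle the question by themselves: the closure of regular languages under ∪, ∩, complement and difference applies only when BOTH operands are regular. With a non-regular operand the result can come out regular or non-regular depending on the specific languages, so one has to work out L₁ ∪ L₂ for this particular pair, as above.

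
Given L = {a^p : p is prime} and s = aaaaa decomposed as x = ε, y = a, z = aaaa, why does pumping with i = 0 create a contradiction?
xy⁰z = aaaa ∉ L

Pumping with i = 0 replaces y = a by y⁰ = ε:
- Original: s = xyz = aaaaa; aaaaa has length 5, which is prime, so it is in L
- Pumped: xy⁰z = ε · ε · aaaa = aaaa
- aaaa has length 4 = 2 × 2, which is not prime, so it is not in L

The pumping lemma would require xy⁰z ∈ L, so this decomposition yields a contradiction.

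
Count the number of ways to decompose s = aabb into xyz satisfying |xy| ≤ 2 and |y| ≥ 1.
3

For s = 'aabb' with pumping length p = 2:

Constraints: |xy| ≤ 2, |y| > 0

Valid decompositions (|xy| ≤ p, |y| ≥ 1):
  • x='', y='a', z='abb'
  • x='a', y='a', z='bb'
  • x='', y='aa', z='bb'

Total count: 3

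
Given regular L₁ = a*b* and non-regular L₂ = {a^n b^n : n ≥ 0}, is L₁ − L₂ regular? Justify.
No — L₁ − L₂ is not regular.

a*b* − {a^n b^n} = {a^n b^m : n ≠ m}. If this were regular, then its complement intersected with a*b*, namely {a^n b^n : n ≥ 0}, would be regular too (closure under complement and intersection) — contradiction. So L₁ − L₂ is not regular.

Note that the bare facts "L₁ regular, L₂ non-regular" do not settle the question by themselves: the closure of regular languages under ∪, ∩, complement and difference applies only when BOTH operands are regular. With a non-regular operand the result can come out regular or non-regular depending on the specific languages, so one has to work out L₁ − L₂ for this particular pair, as above.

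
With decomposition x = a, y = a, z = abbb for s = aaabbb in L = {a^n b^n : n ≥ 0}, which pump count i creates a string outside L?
i = 0

xy⁰z = a · ε · abbb = aabbb; aabbb has 2 a's and 3 b's; 2 ≠ 3, so it is not in L.
(Other choices also work, e.g. i = 2, 3; only i = 1 is guaranteed to stay in L since xy¹z = s.)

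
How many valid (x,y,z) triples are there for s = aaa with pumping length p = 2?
3

For s = 'aaa' with pumping length p = 2:

Constraints: |xy| ≤ 2, |y| > 0

Valid decompositions (|xy| ≤ p, |y| ≥ 1):
  • x='', y='a', z='aa'
  • x='a', y='a', z='a'
  • x='', y='aa', z='a'

Total count: 3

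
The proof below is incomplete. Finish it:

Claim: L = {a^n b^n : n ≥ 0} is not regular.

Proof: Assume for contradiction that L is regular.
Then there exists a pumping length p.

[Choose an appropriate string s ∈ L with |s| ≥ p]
s = a^p b^p

This string is in L (has equal a's and b's) and has length 2p ≥ p.
Any decomposition xyz with |xy| ≤ p means y consists only of a's,
so pumping will unbalance the counts.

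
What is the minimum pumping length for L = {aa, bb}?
p = 3

For a finite language L, the pumping lemma holds vacuously if p > max|s| for s ∈ L.

The longest string in L = {aa, bb} has length 2.
If p = 3, then no string s ∈ L has |s| ≥ p, so the condition is vacuously true.

The minimum pumping length is p = 3.

Why no smaller p works: for any p ≤ 2, the longest string s ∈ L has |s| = 2 ≥ p, so it would
have to be pumpable; but pumping up (i = 2, 3, ...) produces ever longer strings, which cannot all lie in the
finite language L. So the pumping property fails for every p ≤ 2.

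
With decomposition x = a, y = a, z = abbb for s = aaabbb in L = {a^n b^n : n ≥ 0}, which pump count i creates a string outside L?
i = 0

xy⁰z = a · ε · abbb = aabbb; aabbb has 2 a's and 3 b's; 2 ≠ 3, so it is not in L.
(Other choices also work, e.g. i = 2, 3; only i = 1 is guaranteed to stay in L since xy¹z = s.)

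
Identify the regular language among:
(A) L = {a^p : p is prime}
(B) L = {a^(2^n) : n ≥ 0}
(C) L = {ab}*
(C) {ab}*

(C) L = {ab}* is regular.

This can be recognized by a finite automaton (DFA/NFA).
Regular expressions like {ab}* define regular languages.

The other choices are not regular:
- {a^(2^n) : n ≥ 0}: After pumping, length is no longer a power of 2
- {a^p : p is prime}: After pumping, the length becomes composite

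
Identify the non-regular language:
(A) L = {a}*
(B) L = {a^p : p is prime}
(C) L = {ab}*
(B) {a^p : p is prime}

(B) L = {a^p : p is prime} is NOT regular.

The pumping lemma can be used to prove this:
After pumping, the length becomes composite

The other languages are regular because they can be recognized by finite automata.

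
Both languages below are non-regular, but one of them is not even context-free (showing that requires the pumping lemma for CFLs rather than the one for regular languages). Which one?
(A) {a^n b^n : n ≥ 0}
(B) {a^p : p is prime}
(B) {a^p : p is prime}

(B) {a^p : p is prime} requires the CFL pumping lemma.

- {a^n b^n : n ≥ 0} is context-free (but not regular)
  • Can be shown non-regular with the regular pumping lemma
  • After pumping, the number of a's and b's become unequal

- {a^p : p is prime} is NOT context-free
  • Requires the CFL pumping lemma to prove
  • The CFL pumping lemma also fails because prime gaps are unbounded

The CFL pumping lemma is "stronger" in that it can prove non-membership
in the larger class of context-free languages.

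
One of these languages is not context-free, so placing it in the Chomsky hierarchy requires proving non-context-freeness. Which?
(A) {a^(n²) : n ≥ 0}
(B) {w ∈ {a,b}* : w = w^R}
(A) {a^(n²) : n ≥ 0}

(A) {a^(n²) : n ≥ 0} requires the CFL pumping lemma.

- {w ∈ {a,b}* : w = w^R} is context-free (but not regular)
  • Can be shown non-regular with the regular pumping lemma
  • After pumping, the string is no longer symmetric

- {a^(n²) : n ≥ 0} is NOT context-free
  • Requires the CFL pumping lemma to prove
  • Gaps between squares grow unboundedly

The CFL pumping lemma is "stronger" in that it can prove non-membership
in the larger class of context-free languages.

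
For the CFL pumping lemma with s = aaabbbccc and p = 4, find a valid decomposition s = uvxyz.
u='aa', v='a', x='bb', y='b', z='ccc'

For s = aaabbbccc with pumping length p = 4:

One valid decomposition:
- u = 'aa'
- v = 'a'
- x = 'bb'
- y = 'b'
- z = 'ccc'

Verification:
- uvxyz = 'aa' + 'a' + 'bb' + 'b' + 'ccc' = aaabbbccc ✓
- |vxy| = |'abbb'| = 4 ≤ 4 ✓
- |vy| = |'ab'| = 2 > 0 ✓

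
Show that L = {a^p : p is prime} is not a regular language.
Assume for contradiction that L is regular, and let p ≥ 1 be the pumping length given by the pumping lemma.
Choose a prime q with q ≥ p (one exists because there are infinitely many primes) and let s = a^q. Then s ∈ L and |s| = q ≥ p.
By the pumping lemma, s = xyz for some x, y, z with |xy| ≤ p, |y| ≥ 1, and xy^i z ∈ L for every i ≥ 0.
Here y = a^k for some k with 1 ≤ k ≤ p, and xy^i z = a^(q + (i − 1)k) for every i ≥ 0.

Take i = q + 1: |xy^(q+1) z| = q + qk = q(k + 1).
Both factors satisfy q ≥ 2 and k + 1 ≥ 2, so q(k + 1) is composite, and xy^(q+1) z ∉ L.

This contradicts the pumping lemma, which requires xy^i z ∈ L for all i ≥ 0.
Hence L = {a^p : p is prime} is not regular. ∎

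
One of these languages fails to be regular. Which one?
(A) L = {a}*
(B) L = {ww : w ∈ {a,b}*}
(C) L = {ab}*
(B) {ww : w ∈ {a,b}*}

(B) L = {ww : w ∈ {a,b}*} is NOT regular.

The pumping lemma can be used to prove this:
After pumping, the two halves no longer match

The other languages are regular because they can be recognized by finite automata.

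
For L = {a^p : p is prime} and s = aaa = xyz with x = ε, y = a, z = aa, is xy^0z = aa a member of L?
Yes

xy⁰z = ε · ε · aa = aa.
aa has length 2, which is prime, so it is in L.
(A single pumped string landing in L is not a contradiction by itself; a non-regularity proof needs some i for which xy^i z ∉ L, for every admissible decomposition.)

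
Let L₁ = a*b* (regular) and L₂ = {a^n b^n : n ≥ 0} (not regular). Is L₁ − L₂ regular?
No — L₁ − L₂ is not regular.

a*b* − {a^n b^n} = {a^n b^m : n ≠ m}. If this were regular, then its complement intersected with a*b*, namely {a^n b^n : n ≥ 0}, would be regular too (closure under complement and intersection) — contradiction. So L₁ − L₂ is not regular.

Note that the bare facts "L₁ regular, L₂ non-regular" do not settle the question by themselves: the closure of regular languages under ∪, ∩, complement and difference applies only when BOTH operands are regular. With a non-regular operand the result can come out regular or non-regular depending on the specific languages, so one has to work out L₁ − L₂ for this particular pair, as above.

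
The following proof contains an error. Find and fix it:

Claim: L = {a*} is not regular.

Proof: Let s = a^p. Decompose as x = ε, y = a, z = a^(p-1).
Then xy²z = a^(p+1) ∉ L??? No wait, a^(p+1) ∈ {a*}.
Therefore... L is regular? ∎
Error: The proof attempts to show a*  is not regular, but a* IS regular!

Correction: a* is a regular language (recognized by a simple DFA with one accepting state and self-loop on 'a'). The pumping lemma can only prove non-regularity, not regularity. For regular languages, pumping always works.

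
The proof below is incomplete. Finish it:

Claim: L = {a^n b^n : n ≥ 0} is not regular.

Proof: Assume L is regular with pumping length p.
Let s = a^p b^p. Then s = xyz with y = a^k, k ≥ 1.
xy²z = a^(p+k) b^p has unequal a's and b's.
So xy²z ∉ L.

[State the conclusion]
This contradicts the pumping lemma for regular languages,
which guarantees xy^i z ∈ L for all i ≥ 0.

Since our assumption that L is regular leads to a contradiction,
we conclude that L = {a^n b^n : n ≥ 0} is NOT regular. ∎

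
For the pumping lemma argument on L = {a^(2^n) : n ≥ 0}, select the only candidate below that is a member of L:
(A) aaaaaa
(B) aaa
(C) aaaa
(C) aaaa

The pumping lemma is applied to a string s that lies in L, so first check membership of each option:
- (A) aaaaaa has length 6, strictly between 2^2 = 4 and 2^3 = 8, so it is not in L ✗
- (B) aaa has length 3, strictly between 2^1 = 2 and 2^2 = 4, so it is not in L ✗
- (C) aaaa has length 4 = 2^2, so it is in L ✓

Only (C) aaaa is in L, so it is the only candidate that could play the role of s.
(In a complete proof one picks s in terms of the pumping length p so that |s| ≥ p is guaranteed; a fixed string like aaaa illustrates the shape of such an s.)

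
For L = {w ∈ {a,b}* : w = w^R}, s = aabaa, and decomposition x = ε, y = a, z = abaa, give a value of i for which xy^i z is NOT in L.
i = 2

xy²z = ε · aa · abaa = aaabaa; aaabaa reversed is aabaaa ≠ aaabaa, so it is not a palindrome and is not in L.
(Other choices also work, e.g. i = 0, 3; only i = 1 is guaranteed to stay in L since xy¹z = s.)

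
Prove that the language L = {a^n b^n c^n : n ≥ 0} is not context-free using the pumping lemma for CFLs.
Assume for contradiction that L is context-free, and let p ≥ 1 be the pumping length given by the pumping lemma for CFLs.
Choose s = a^p b^p c^p. Then s ∈ L and |s| = 3p ≥ p.
By the CFL pumping lemma, s = uvxyz for some u, v, x, y, z with |vxy| ≤ p, |vy| ≥ 1, and uv^i xy^i z ∈ L for every i ≥ 0.

Because |vxy| ≤ p, the window vxy cannot contain both an a and a c: any substring of s containing both must include the entire block b^p plus at least one a and one c, so it has length ≥ p + 2 > p.
Hence at least one of the letters a, c does not occur in vy at all.

Take i = 0: the string uxz is obtained from s by deleting |vy| ≥ 1 symbols, so |uxz| = 3p − |vy| < 3p.
But the letter (a or c) that does not occur in vy still occurs exactly p times in uxz. Every string of L with exactly p copies of some letter is a^p b^p c^p, of length 3p. Since |uxz| < 3p, uxz ∉ L.

This contradicts the CFL pumping lemma, which requires uv^i xy^i z ∈ L for all i ≥ 0.
Hence L = {a^n b^n c^n : n ≥ 0} is not context-free. ∎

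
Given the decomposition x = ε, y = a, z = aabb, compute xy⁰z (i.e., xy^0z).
aabb

Given x = '', y = 'a', z = 'aabb' and i = 0:

xy^0z = x + y·y·...·y (0 times) + z
       = '' + 'a'^0 + 'aabb'
       = '' + '' + 'aabb'
       = 'aabb'

The pumped string is 'aabb' with length 4.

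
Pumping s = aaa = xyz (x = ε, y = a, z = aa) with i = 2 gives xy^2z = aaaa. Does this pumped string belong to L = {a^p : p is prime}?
No

xy²z = ε · aa · aa = aaaa.
aaaa has length 4 = 2 × 2, which is not prime, so it is not in L.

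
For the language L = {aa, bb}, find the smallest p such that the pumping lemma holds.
p = 3

For a finite language L, the pumping lemma holds vacuously if p > max|s| for s ∈ L.

The longest string in L = {aa, bb} has length 2.
If p = 3, then no string s ∈ L has |s| ≥ p, so the condition is vacuously true.

The minimum pumping length is p = 3.

Why no smaller p works: for any p ≤ 2, the longest string s ∈ L has |s| = 2 ≥ p, so it would
have to be pumpable; but pumping up (i = 2, 3, ...) produces ever longer strings, which cannot all lie in the
finite language L. So the pumping property fails for every p ≤ 2.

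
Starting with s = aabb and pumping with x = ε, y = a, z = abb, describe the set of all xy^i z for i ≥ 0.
{xy^i z : i ≥ 0} = {a^(i+1) b^2 : i ≥ 0} = {abb, aabb, aaabb, ...}

With x = ε, y = a, z = abb: Starting with aabb and pumping the first 'a' (z = abb keeps the second 'a'), we get strings with i+1 a's followed by 2 b's for i = 0, 1, 2, ...; note bb is not produced because z always contributes one a.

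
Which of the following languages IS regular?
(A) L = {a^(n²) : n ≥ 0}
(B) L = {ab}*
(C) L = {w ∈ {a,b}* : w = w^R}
(B) {ab}*

(B) L = {ab}* is regular.

This can be recognized by a finite automaton (DFA/NFA).
Regular expressions like {ab}* define regular languages.

The other choices are not regular:
- {a^(n²) : n ≥ 0}: After pumping, length is no longer a perfect square
- {w ∈ {a,b}* : w = w^R}: After pumping, the string is no longer symmetric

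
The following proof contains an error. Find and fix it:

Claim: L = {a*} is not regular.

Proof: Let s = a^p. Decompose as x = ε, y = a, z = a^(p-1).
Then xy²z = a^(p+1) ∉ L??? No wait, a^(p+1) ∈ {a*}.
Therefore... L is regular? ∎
Error: The proof attempts to show a*  is not regular, but a* IS regular!

Correction: a* is a regular language (recognized by a simple DFA with one accepting state and self-loop on 'a'). The pumping lemma can only prove non-regularity, not regularity. For regular languages, pumping always works.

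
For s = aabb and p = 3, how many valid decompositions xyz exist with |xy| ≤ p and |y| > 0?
6

For s = 'aabb' with pumping length p = 3:

Constraints: |xy| ≤ 3, |y| > 0

Valid decompositions (|xy| ≤ p, |y| ≥ 1):
  • x='', y='a', z='abb'
  • x='a', y='a', z='bb'
  • x='', y='aa', z='bb'
  • x='aa', y='b', z='b'
  • x='a', y='ab', z='b'
  • x='', y='aab', z='b'

Total count: 6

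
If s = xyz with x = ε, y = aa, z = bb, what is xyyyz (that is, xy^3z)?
aaaaaabb

Given x = '', y = 'aa', z = 'bb' and i = 3:

xy^3z = x + y·y·...·y (3 times) + z
       = '' + 'aa'^3 + 'bb'
       = '' + 'aaaaaa' + 'bb'
       = 'aaaaaabb'

The pumped string is 'aaaaaabb' with length 8.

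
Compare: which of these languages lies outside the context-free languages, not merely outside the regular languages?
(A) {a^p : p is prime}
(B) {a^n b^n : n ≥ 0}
(A) {a^p : p is prime}

(A) {a^p : p is prime} requires the CFL pumping lemma.

- {a^n b^n : n ≥ 0} is context-free (but not regular)
  • Can be shown non-regular with the regular pumping lemma
  • After pumping, the number of a's and b's become unequal

- {a^p : p is prime} is NOT context-free
  • Requires the CFL pumping lemma to prove
  • The CFL pumping lemma also fails because prime gaps are unbounded

The CFL pumping lemma is "stronger" in that it can prove non-membership
in the larger class of context-free languages.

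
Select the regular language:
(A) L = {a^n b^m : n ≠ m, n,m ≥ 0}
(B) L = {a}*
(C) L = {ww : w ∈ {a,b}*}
(B) {a}*

(B) L = {a}* is regular.

This can be recognized by a finite automaton (DFA/NFA).
Regular expressions like {a}* define regular languages.

The other choices are not regular:
- {a^n b^m : n ≠ m, n,m ≥ 0}: After pumping a's, we can make n = m
- {ww : w ∈ {a,b}*}: After pumping, the two halves no longer match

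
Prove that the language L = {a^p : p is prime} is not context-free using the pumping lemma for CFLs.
Assume for contradiction that L is context-free, and let p ≥ 1 be the pumping length given by the pumping lemma for CFLs.
Choose a prime q with q ≥ p and let s = a^q. Then s ∈ L and |s| = q ≥ p.
By the CFL pumping lemma, s = uvxyz for some u, v, x, y, z with |vxy| ≤ p, |vy| ≥ 1, and uv^i xy^i z ∈ L for every i ≥ 0.
All symbols are a's, so only lengths matter: let k = |vy|, with 1 ≤ k ≤ p. Then |uv^i xy^i z| = q + (i − 1)k.

Take i = q + 1: the length is q + qk = q(k + 1).
Both factors satisfy q ≥ 2 and k + 1 ≥ 2, so q(k + 1) is composite and uv^(q+1) xy^(q+1) z ∉ L.

This contradicts the CFL pumping lemma, which requires uv^i xy^i z ∈ L for all i ≥ 0.
Hence L = {a^p : p is prime} is not context-free. ∎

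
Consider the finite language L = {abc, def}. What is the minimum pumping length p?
p = 4

For a finite language L, the pumping lemma holds vacuously if p > max|s| for s ∈ L.

The longest string in L = {abc, def} has length 3.
If p = 4, then no string s ∈ L has |s| ≥ p, so the condition is vacuously true.

The minimum pumping length is p = 4.

Why no smaller p works: for any p ≤ 3, the longest string s ∈ L has |s| = 3 ≥ p, so it would
have to be pumpable; but pumping up (i = 2, 3, ...) produces ever longer strings, which cannot all lie in the
finite language L. So the pumping property fails for every p ≤ 3.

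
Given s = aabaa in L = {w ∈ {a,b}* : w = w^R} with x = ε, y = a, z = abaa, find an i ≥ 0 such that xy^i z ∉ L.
i = 0

xy⁰z = ε · ε · abaa = abaa; abaa reversed is aaba ≠ abaa, so it is not a palindrome and is not in L.
(Other choices also work, e.g. i = 2, 3; only i = 1 is guaranteed to stay in L since xy¹z = s.)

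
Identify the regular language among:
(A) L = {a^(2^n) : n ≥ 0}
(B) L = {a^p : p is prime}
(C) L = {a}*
(C) {a}*

(C) L = {a}* is regular.

This can be recognized by a finite automaton (DFA/NFA).
Regular expressions like {a}* define regular languages.

The other choices are not regular:
- {a^p : p is prime}: After pumping, the length becomes composite
- {a^(2^n) : n ≥ 0}: After pumping, length is no longer a power of 2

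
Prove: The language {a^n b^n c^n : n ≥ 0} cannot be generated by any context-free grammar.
Assume for contradiction that L is context-free, and let p ≥ 1 be the pumping length given by the pumping lemma for CFLs.
Choose s = a^p b^p c^p. Then s ∈ L and |s| = 3p ≥ p.
By the CFL pumping lemma, s = uvxyz for some u, v, x, y, z with |vxy| ≤ p, |vy| ≥ 1, and uv^i xy^i z ∈ L for every i ≥ 0.

Because |vxy| ≤ p, the window vxy cannot contain both an a and a c: any substring of s containing both must include the entire block b^p plus at least one a and one c, so it has length ≥ p + 2 > p.
Hence at least one of the letters a, c does not occur in vy at all.

Take i = 0: the string uxz is obtained from s by deleting |vy| ≥ 1 symbols, so |uxz| = 3p − |vy| < 3p.
But the letter (a or c) that does not occur in vy still occurs exactly p times in uxz. Every string of L with exactly p copies of some letter is a^p b^p c^p, of length 3p. Since |uxz| < 3p, uxz ∉ L.

This contradicts the CFL pumping lemma, which requires uv^i xy^i z ∈ L for all i ≥ 0.
Hence L = {a^n b^n c^n : n ≥ 0} is not context-free. ∎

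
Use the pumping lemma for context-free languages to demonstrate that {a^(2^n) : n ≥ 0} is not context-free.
Assume for contradiction that L is context-free, and let p ≥ 1 be the pumping length given by the pumping lemma for CFLs.
Choose s = a^(2^p). Then s ∈ L and |s| = 2^p ≥ p.
By the CFL pumping lemma, s = uvxyz for some u, v, x, y, z with |vxy| ≤ p, |vy| ≥ 1, and uv^i xy^i z ∈ L for every i ≥ 0.
All symbols are a's, so only lengths matter: let k = |vy|, with 1 ≤ k ≤ |vxy| ≤ p < 2^p.

Take i = 2: |uv²xy²z| = 2^p + k, and 2^p < 2^p + k < 2^p + 2^p = 2^(p+1).
So the length lies strictly between consecutive powers of two and is not a power of 2; uv²xy²z ∉ L.

This contradicts the CFL pumping lemma, which requires uv^i xy^i z ∈ L for all i ≥ 0.
Hence L = {a^(2^n) : n ≥ 0} is not context-free. ∎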